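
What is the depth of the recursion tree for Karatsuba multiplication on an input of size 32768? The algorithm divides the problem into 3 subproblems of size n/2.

For divide and conquer with division factor 2:

Problem sizes at each level:
Level 0: 32768
Level 1: 16384
Level 2: 8192
Level 3: 4096
Level 4: 2048
Level 5: 1024
Level 6: 512
Level 7: 256
Level 8: 128
Level 9: 64
Level 10: 32
Level 11: 16
Level 12: 8
Level 13: 4
Level 14: 2
Level 15: 1

The root is level 0 and the size-1 base case is level 15 (the tree spans levels 0 through 15, i.e. 16 levels counting the root), so the depth is the number of divisions: log_2(32768) = 15

The recursion tree depth is log_2(32768) = 15. At each level, the problem size is divided by 2, so it takes 15 divisions to reduce to a base case of size 1. The algorithm makes 3 recursive calls at each level.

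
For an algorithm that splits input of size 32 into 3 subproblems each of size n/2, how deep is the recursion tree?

For divide and conquer with division factor 2:

Problem sizes at each level:
Level 0: 32
Level 1: 16
Level 2: 8
Level 3: 4
Level 4: 2
Level 5: 1

The root is level 0 and the size-1 base case is level 5 (the tree spans levels 0 through 5, i.e. 6 levels counting the root), so the depth is the number of divisions: log_2(32) = 5

The recursion tree depth is log_2(32) = 5. At each level, the problem size is divided by 2, so it takes 5 divisions to reduce to a base case of size 1. The algorithm makes 3 recursive calls at each level.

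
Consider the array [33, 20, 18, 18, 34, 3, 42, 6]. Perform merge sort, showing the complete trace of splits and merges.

Merge sort trace:

Split: [33, 20, 18, 18, 34, 3, 42, 6] -> [33, 20, 18, 18] and [34, 3, 42, 6]
  Split: [33, 20, 18, 18] -> [33, 20] and [18, 18]
    Split: [33, 20] -> [33] and [20]
    Merge: [33] + [20] -> [20, 33]
    Split: [18, 18] -> [18] and [18]
    Merge: [18] + [18] -> [18, 18]
  Merge: [20, 33] + [18, 18] -> [18, 18, 20, 33]
  Split: [34, 3, 42, 6] -> [34, 3] and [42, 6]
    Split: [34, 3] -> [34] and [3]
    Merge: [34] + [3] -> [3, 34]
    Split: [42, 6] -> [42] and [6]
    Merge: [42] + [6] -> [6, 42]
  Merge: [3, 34] + [6, 42] -> [3, 6, 34, 42]
Merge: [18, 18, 20, 33] + [3, 6, 34, 42] -> [3, 6, 18, 18, 20, 33, 34, 42]

Final sorted array: [3, 6, 18, 18, 20, 33, 34, 42]

The merge sort proceeds by recursively splitting the array and merging sorted halves.
After all merges, the sorted array is [3, 6, 18, 18, 20, 33, 34, 42].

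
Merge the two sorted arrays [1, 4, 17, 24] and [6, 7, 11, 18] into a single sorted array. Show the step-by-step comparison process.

Merging process:

Compare 1 vs 6: take 1 from left. Merged: [1]
Compare 4 vs 6: take 4 from left. Merged: [1, 4]
Compare 17 vs 6: take 6 from right. Merged: [1, 4, 6]
Compare 17 vs 7: take 7 from right. Merged: [1, 4, 6, 7]
Compare 17 vs 11: take 11 from right. Merged: [1, 4, 6, 7, 11]
Compare 17 vs 18: take 17 from left. Merged: [1, 4, 6, 7, 11, 17]
Compare 24 vs 18: take 18 from right. Merged: [1, 4, 6, 7, 11, 17, 18]
Append remaining from left: [24]. Merged: [1, 4, 6, 7, 11, 17, 18, 24]

Final merged array: [1, 4, 6, 7, 11, 17, 18, 24]
Total comparisons: 7

The merged array is [1, 4, 6, 7, 11, 17, 18, 24], requiring 7 comparisons. The merge step runs in O(n) time where n is the total number of elements.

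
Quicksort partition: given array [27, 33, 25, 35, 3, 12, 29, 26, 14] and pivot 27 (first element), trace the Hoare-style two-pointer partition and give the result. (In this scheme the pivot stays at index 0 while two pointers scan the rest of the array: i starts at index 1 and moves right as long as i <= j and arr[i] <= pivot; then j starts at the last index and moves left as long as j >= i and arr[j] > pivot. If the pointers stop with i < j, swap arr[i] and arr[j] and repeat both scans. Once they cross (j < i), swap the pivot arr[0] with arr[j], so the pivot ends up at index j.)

Hoare-style two-pointer partition with pivot = 27:

Initial array: [27, 33, 25, 35, 3, 12, 29, 26, 14]

Pointers start at i = 1, j = 8.
i stops at index 1 (arr[1]=33 > 27), j stops at index 8 (arr[8]=14 <= 27): swap arr[1] and arr[8], array becomes [27, 14, 25, 35, 3, 12, 29, 26, 33]
i stops at index 3 (arr[3]=35 > 27), j stops at index 7 (arr[7]=26 <= 27): swap arr[3] and arr[7], array becomes [27, 14, 25, 26, 3, 12, 29, 35, 33]
i ends at 6, j ends at 5: the pointers have crossed (j < i), so scanning stops.

Swap pivot arr[0] with arr[5] to place pivot at position 5: [12, 14, 25, 26, 3, 27, 29, 35, 33]
Pivot position: 5

After partitioning with pivot 27, the array becomes [12, 14, 25, 26, 3, 27, 29, 35, 33]. The pivot is placed at index 5. All elements to the left of the pivot are <= 27, and all elements to the right are > 27.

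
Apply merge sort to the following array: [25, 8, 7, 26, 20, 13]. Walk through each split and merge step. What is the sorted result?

Merge sort trace:

Split: [25, 8, 7, 26, 20, 13] -> [25, 8, 7] and [26, 20, 13]
  Split: [25, 8, 7] -> [25] and [8, 7]
    Split: [8, 7] -> [8] and [7]
    Merge: [8] + [7] -> [7, 8]
  Merge: [25] + [7, 8] -> [7, 8, 25]
  Split: [26, 20, 13] -> [26] and [20, 13]
    Split: [20, 13] -> [20] and [13]
    Merge: [20] + [13] -> [13, 20]
  Merge: [26] + [13, 20] -> [13, 20, 26]
Merge: [7, 8, 25] + [13, 20, 26] -> [7, 8, 13, 20, 25, 26]

Final sorted array: [7, 8, 13, 20, 25, 26]

The merge sort proceeds by recursively splitting the array and merging sorted halves.
After all merges, the sorted array is [7, 8, 13, 20, 25, 26].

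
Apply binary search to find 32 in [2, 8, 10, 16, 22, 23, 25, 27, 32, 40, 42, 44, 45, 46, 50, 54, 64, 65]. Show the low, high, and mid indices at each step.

Binary search for 32 in [2, 8, 10, 16, 22, 23, 25, 27, 32, 40, 42, 44, 45, 46, 50, 54, 64, 65]:

lo=0, hi=17, mid=8, arr[mid]=32 -> Found target at index 8!

Binary search finds 32 at index 8 after 1 comparisons. The search repeatedly halves the search space by comparing with the middle element.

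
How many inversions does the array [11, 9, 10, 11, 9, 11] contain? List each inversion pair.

Finding inversions in [11, 9, 10, 11, 9, 11]:

(0, 1): arr[0]=11 > arr[1]=9
(0, 2): arr[0]=11 > arr[2]=10
(0, 4): arr[0]=11 > arr[4]=9
(2, 4): arr[2]=10 > arr[4]=9
(3, 4): arr[3]=11 > arr[4]=9

Total inversions: 5

The array has 5 inversion(s): (0,1), (0,2), (0,4), (2,4), (3,4). Each pair (i,j) satisfies i < j and arr[i] > arr[j].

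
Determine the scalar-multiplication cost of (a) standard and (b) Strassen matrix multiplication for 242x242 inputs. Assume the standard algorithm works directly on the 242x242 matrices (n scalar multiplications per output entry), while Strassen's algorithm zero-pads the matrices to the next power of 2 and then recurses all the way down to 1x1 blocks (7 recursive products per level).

Matrix multiplication for 242x242 matrices:

Strassen's algorithm requires power-of-2 dimensions. Pad 242x242 to 256x256 (next power of 2).

Standard algorithm: 242^3 = 14172488 multiplications
Strassen's algorithm: 7^(log2(256)) = 7^8 = 5764801 multiplications
Savings: 14172488 - 5764801 = 8407687 multiplications

Standard: 14172488 multiplications (242^3). Strassen: 5764801 multiplications (7^8, after padding to 256x256). Strassen reduces 8 recursive multiplications to 7 at each level.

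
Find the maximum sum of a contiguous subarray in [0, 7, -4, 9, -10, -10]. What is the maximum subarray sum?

Using Kadane's algorithm on [0, 7, -4, 9, -10, -10]:

Scanning through the array:
Position 1 (value 7): max_ending_here = 7, max_so_far = 7
Position 2 (value -4): max_ending_here = 3, max_so_far = 7
Position 3 (value 9): max_ending_here = 12, max_so_far = 12
Position 4 (value -10): max_ending_here = 2, max_so_far = 12
Position 5 (value -10): max_ending_here = -8, max_so_far = 12

Maximum subarray: [0, 7, -4, 9]
Maximum sum: 12

The maximum subarray is [0, 7, -4, 9] with sum 12. This subarray runs from index 0 to index 3.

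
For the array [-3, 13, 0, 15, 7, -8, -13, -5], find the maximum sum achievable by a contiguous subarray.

Using Kadane's algorithm on [-3, 13, 0, 15, 7, -8, -13, -5]:

Scanning through the array:
Position 1 (value 13): max_ending_here = 13, max_so_far = 13
Position 2 (value 0): max_ending_here = 13, max_so_far = 13
Position 3 (value 15): max_ending_here = 28, max_so_far = 28
Position 4 (value 7): max_ending_here = 35, max_so_far = 35
Position 5 (value -8): max_ending_here = 27, max_so_far = 35
Position 6 (value -13): max_ending_here = 14, max_so_far = 35
Position 7 (value -5): max_ending_here = 9, max_so_far = 35

Maximum subarray: [13, 0, 15, 7]
Maximum sum: 35

The maximum subarray is [13, 0, 15, 7] with sum 35. This subarray runs from index 1 to index 4.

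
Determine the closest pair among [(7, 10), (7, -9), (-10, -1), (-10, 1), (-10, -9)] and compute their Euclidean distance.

Computing all pairwise distances among 5 points:

d((7, 10), (7, -9)) = 19.0
d((7, 10), (-10, -1)) = 20.2485
d((7, 10), (-10, 1)) = 19.2354
d((7, 10), (-10, -9)) = 25.4951
d((7, -9), (-10, -1)) = 18.7883
d((7, -9), (-10, 1)) = 19.7231
d((7, -9), (-10, -9)) = 17.0
d((-10, -1), (-10, 1)) = 2.0 <-- minimum
d((-10, -1), (-10, -9)) = 8.0
d((-10, 1), (-10, -9)) = 10.0

Closest pair: (-10, -1) and (-10, 1) with distance 2.0

The closest pair is (-10, -1) and (-10, 1) with Euclidean distance 2.0. For 5 points, brute-force pairwise comparison is shown above. For large n, the divide-and-conquer algorithm (sort by x, recurse on halves, check the dividing strip) achieves O(n log n).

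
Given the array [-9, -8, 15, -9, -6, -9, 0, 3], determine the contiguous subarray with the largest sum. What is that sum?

Using Kadane's algorithm on [-9, -8, 15, -9, -6, -9, 0, 3]:

Scanning through the array:
Position 1 (value -8): max_ending_here = -8, max_so_far = -8
Position 2 (value 15): max_ending_here = 15, max_so_far = 15
Position 3 (value -9): max_ending_here = 6, max_so_far = 15
Position 4 (value -6): max_ending_here = 0, max_so_far = 15
Position 5 (value -9): max_ending_here = -9, max_so_far = 15
Position 6 (value 0): max_ending_here = 0, max_so_far = 15
Position 7 (value 3): max_ending_here = 3, max_so_far = 15

Maximum subarray: [15]
Maximum sum: 15

The maximum subarray is [15] with sum 15. This subarray runs from index 2 to index 2.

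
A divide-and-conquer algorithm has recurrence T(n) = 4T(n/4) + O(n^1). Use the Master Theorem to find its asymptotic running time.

Master Theorem for T(n) = 4T(n/4) + O(n^1):

a = 4, b = 4, c = 1
log_b(a) = log_4(4) = 1.0000

Case 2: c = 1 = log_4(4) = 1.0000
T(n) = O(n^1 log n) = O(n log n)

For T(n) = 4T(n/4) + O(n^1): log_4(4) = 1.0000. This is Case 2 of the Master Theorem (c = log_b(a), equal work at all levels), giving O(n log n).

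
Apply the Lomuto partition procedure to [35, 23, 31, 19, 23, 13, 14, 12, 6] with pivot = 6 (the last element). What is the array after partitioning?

Lomuto partition with pivot = 6:

Initial array: [35, 23, 31, 19, 23, 13, 14, 12, 6]

arr[0]=35 > 6: no swap
arr[1]=23 > 6: no swap
arr[2]=31 > 6: no swap
arr[3]=19 > 6: no swap
arr[4]=23 > 6: no swap
arr[5]=13 > 6: no swap
arr[6]=14 > 6: no swap
arr[7]=12 > 6: no swap

Place pivot at position 0: [6, 23, 31, 19, 23, 13, 14, 12, 35]
Pivot position: 0

After partitioning with pivot 6, the array becomes [6, 23, 31, 19, 23, 13, 14, 12, 35]. The pivot is placed at index 0. All elements to the left of the pivot are <= 6, and all elements to the right are > 6.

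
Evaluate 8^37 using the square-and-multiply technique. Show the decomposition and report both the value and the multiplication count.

Computing 8^37 by squaring (build up from 8^1; each line after the first costs one multiplication):

8^1 = 8
8^2 = (8^1)^2 = 8^2 = 64
8^4 = (8^2)^2 = 64^2 = 4096
8^8 = (8^4)^2 = 4096^2 = 16777216
8^9 = 8 * 8^8 = 8 * 16777216 = 134217728
8^18 = (8^9)^2 = 134217728^2 = 18014398509481984
8^36 = (8^18)^2 = 18014398509481984^2 = 324518553658426726783156020576256
8^37 = 8 * 8^36 = 8 * 324518553658426726783156020576256 = 2596148429267413814265248164610048

Result: 2596148429267413814265248164610048
Multiplications needed: 7 (7 lines after 8^1)

8^37 = 2596148429267413814265248164610048. Using exponentiation by squaring, this requires 7 multiplications. The key idea: if the exponent is even, square the half-power; if odd, multiply by the base once.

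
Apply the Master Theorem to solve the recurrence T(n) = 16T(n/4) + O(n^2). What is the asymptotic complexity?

Master Theorem for T(n) = 16T(n/4) + O(n^2):

a = 16, b = 4, c = 2
log_b(a) = log_4(16) = 2.0000

Case 2: c = 2 = log_4(16) = 2.0000
T(n) = O(n^2 log n) = O(n^2 log n)

For T(n) = 16T(n/4) + O(n^2): log_4(16) = 2.0000. This is Case 2 of the Master Theorem (c = log_b(a), equal work at all levels), giving O(n^2 log n).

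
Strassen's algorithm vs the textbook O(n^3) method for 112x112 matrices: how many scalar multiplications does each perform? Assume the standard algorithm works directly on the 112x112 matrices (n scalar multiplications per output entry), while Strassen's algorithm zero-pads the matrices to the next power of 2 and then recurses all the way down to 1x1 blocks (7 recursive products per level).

Matrix multiplication for 112x112 matrices:

Strassen's algorithm requires power-of-2 dimensions. Pad 112x112 to 128x128 (next power of 2).

Standard algorithm: 112^3 = 1404928 multiplications
Strassen's algorithm: 7^(log2(128)) = 7^7 = 823543 multiplications
Savings: 1404928 - 823543 = 581385 multiplications

Standard: 1404928 multiplications (112^3). Strassen: 823543 multiplications (7^7, after padding to 128x128). Strassen reduces 8 recursive multiplications to 7 at each level.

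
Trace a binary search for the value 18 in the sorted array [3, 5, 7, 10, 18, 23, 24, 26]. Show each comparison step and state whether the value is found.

Binary search for 18 in [3, 5, 7, 10, 18, 23, 24, 26]:

lo=0, hi=7, mid=3, arr[mid]=10 -> 10 < 18, search right half
lo=4, hi=7, mid=5, arr[mid]=23 -> 23 > 18, search left half
lo=4, hi=4, mid=4, arr[mid]=18 -> Found target at index 4!

Binary search finds 18 at index 4 after 3 comparisons. The search repeatedly halves the search space by comparing with the middle element.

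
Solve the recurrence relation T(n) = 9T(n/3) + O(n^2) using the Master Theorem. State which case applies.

Master Theorem for T(n) = 9T(n/3) + O(n^2):

a = 9, b = 3, c = 2
log_b(a) = log_3(9) = 2.0000

Case 2: c = 2 = log_3(9) = 2.0000
T(n) = O(n^2 log n) = O(n^2 log n)

For T(n) = 9T(n/3) + O(n^2): log_3(9) = 2.0000. This is Case 2 of the Master Theorem (c = log_b(a), equal work at all levels), giving O(n^2 log n).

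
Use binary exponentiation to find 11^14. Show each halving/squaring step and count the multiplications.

Computing 11^14 by squaring (build up from 11^1; each line after the first costs one multiplication):

11^1 = 11
11^2 = (11^1)^2 = 11^2 = 121
11^3 = 11 * 11^2 = 11 * 121 = 1331
11^6 = (11^3)^2 = 1331^2 = 1771561
11^7 = 11 * 11^6 = 11 * 1771561 = 19487171
11^14 = (11^7)^2 = 19487171^2 = 379749833583241

Result: 379749833583241
Multiplications needed: 5 (5 lines after 11^1)

11^14 = 379749833583241. Using exponentiation by squaring, this requires 5 multiplications. The key idea: if the exponent is even, square the half-power; if odd, multiply by the base once.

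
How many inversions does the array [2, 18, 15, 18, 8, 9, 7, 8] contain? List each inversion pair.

Finding inversions in [2, 18, 15, 18, 8, 9, 7, 8]:

(1, 2): arr[1]=18 > arr[2]=15
(1, 4): arr[1]=18 > arr[4]=8
(1, 5): arr[1]=18 > arr[5]=9
(1, 6): arr[1]=18 > arr[6]=7
(1, 7): arr[1]=18 > arr[7]=8
(2, 4): arr[2]=15 > arr[4]=8
(2, 5): arr[2]=15 > arr[5]=9
(2, 6): arr[2]=15 > arr[6]=7
(2, 7): arr[2]=15 > arr[7]=8
(3, 4): arr[3]=18 > arr[4]=8
(3, 5): arr[3]=18 > arr[5]=9
(3, 6): arr[3]=18 > arr[6]=7
(3, 7): arr[3]=18 > arr[7]=8
(4, 6): arr[4]=8 > arr[6]=7
(5, 6): arr[5]=9 > arr[6]=7
(5, 7): arr[5]=9 > arr[7]=8

Total inversions: 16

The array has 16 inversion(s): (1,2), (1,4), (1,5), (1,6), (1,7), (2,4), (2,5), (2,6), (2,7), (3,4), (3,5), (3,6), (3,7), (4,6), (5,6), (5,7). Each pair (i,j) satisfies i < j and arr[i] > arr[j].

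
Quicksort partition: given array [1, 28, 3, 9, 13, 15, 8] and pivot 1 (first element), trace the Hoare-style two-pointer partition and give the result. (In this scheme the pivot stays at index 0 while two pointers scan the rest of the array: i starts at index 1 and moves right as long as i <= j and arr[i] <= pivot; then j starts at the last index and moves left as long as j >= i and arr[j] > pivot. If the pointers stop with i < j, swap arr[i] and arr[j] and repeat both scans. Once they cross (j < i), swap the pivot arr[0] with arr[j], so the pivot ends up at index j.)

Hoare-style two-pointer partition with pivot = 1:

Initial array: [1, 28, 3, 9, 13, 15, 8]

Pointers start at i = 1, j = 6.
i ends at 1, j ends at 0: the pointers have crossed (j < i), so scanning stops.

j = 0, so swapping arr[0] with arr[j] leaves the pivot at position 0: [1, 28, 3, 9, 13, 15, 8]
Pivot position: 0

After partitioning with pivot 1, the array becomes [1, 28, 3, 9, 13, 15, 8]. The pivot is placed at index 0. All elements to the left of the pivot are <= 1, and all elements to the right are > 1.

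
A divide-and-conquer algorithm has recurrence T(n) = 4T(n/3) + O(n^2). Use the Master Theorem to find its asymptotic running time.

Master Theorem for T(n) = 4T(n/3) + O(n^2):

a = 4, b = 3, c = 2
log_b(a) = log_3(4) = 1.2619

Case 3: c = 2 > log_3(4) = 1.2619
T(n) = O(n^2) = O(n^2)

For T(n) = 4T(n/3) + O(n^2): log_3(4) = 1.2619. This is Case 3 of the Master Theorem (c > log_b(a), work dominated by root), giving O(n^2).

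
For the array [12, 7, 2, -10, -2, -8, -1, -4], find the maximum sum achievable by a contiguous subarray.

Using Kadane's algorithm on [12, 7, 2, -10, -2, -8, -1, -4]:

Scanning through the array:
Position 1 (value 7): max_ending_here = 19, max_so_far = 19
Position 2 (value 2): max_ending_here = 21, max_so_far = 21
Position 3 (value -10): max_ending_here = 11, max_so_far = 21
Position 4 (value -2): max_ending_here = 9, max_so_far = 21
Position 5 (value -8): max_ending_here = 1, max_so_far = 21
Position 6 (value -1): max_ending_here = 0, max_so_far = 21
Position 7 (value -4): max_ending_here = -4, max_so_far = 21

Maximum subarray: [12, 7, 2]
Maximum sum: 21

The maximum subarray is [12, 7, 2] with sum 21. This subarray runs from index 0 to index 2.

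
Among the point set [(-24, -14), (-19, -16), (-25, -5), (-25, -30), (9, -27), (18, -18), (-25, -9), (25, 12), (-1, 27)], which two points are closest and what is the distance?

Computing all pairwise distances among 9 points:

d((-24, -14), (-19, -16)) = 5.3852
d((-24, -14), (-25, -5)) = 9.0554
d((-24, -14), (-25, -30)) = 16.0312
d((-24, -14), (9, -27)) = 35.4683
d((-24, -14), (18, -18)) = 42.19
d((-24, -14), (-25, -9)) = 5.099
d((-24, -14), (25, 12)) = 55.4707
d((-24, -14), (-1, 27)) = 47.0106
d((-19, -16), (-25, -5)) = 12.53
d((-19, -16), (-25, -30)) = 15.2315
d((-19, -16), (9, -27)) = 30.0832
d((-19, -16), (18, -18)) = 37.054
d((-19, -16), (-25, -9)) = 9.2195
d((-19, -16), (25, 12)) = 52.1536
d((-19, -16), (-1, 27)) = 46.6154
d((-25, -5), (-25, -30)) = 25.0
d((-25, -5), (9, -27)) = 40.4969
d((-25, -5), (18, -18)) = 44.9222
d((-25, -5), (-25, -9)) = 4.0 <-- minimum
d((-25, -5), (25, 12)) = 52.811
d((-25, -5), (-1, 27)) = 40.0
d((-25, -30), (9, -27)) = 34.1321
d((-25, -30), (18, -18)) = 44.643
d((-25, -30), (-25, -9)) = 21.0
d((-25, -30), (25, 12)) = 65.2993
d((-25, -30), (-1, 27)) = 61.8466
d((9, -27), (18, -18)) = 12.7279
d((9, -27), (-25, -9)) = 38.4708
d((9, -27), (25, 12)) = 42.1545
d((9, -27), (-1, 27)) = 54.9181
d((18, -18), (-25, -9)) = 43.9318
d((18, -18), (25, 12)) = 30.8058
d((18, -18), (-1, 27)) = 48.8467
d((-25, -9), (25, 12)) = 54.231
d((-25, -9), (-1, 27)) = 43.2666
d((25, 12), (-1, 27)) = 30.0167

Closest pair: (-25, -5) and (-25, -9) with distance 4.0

The closest pair is (-25, -5) and (-25, -9) with Euclidean distance 4.0. For 9 points, brute-force pairwise comparison is shown above. For large n, the divide-and-conquer algorithm (sort by x, recurse on halves, check the dividing strip) achieves O(n log n).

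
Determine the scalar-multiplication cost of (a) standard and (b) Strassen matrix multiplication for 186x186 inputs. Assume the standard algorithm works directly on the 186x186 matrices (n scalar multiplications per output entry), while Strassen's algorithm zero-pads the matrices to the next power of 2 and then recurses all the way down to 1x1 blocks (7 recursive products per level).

Matrix multiplication for 186x186 matrices:

Strassen's algorithm requires power-of-2 dimensions. Pad 186x186 to 256x256 (next power of 2).

Standard algorithm: 186^3 = 6434856 multiplications
Strassen's algorithm: 7^(log2(256)) = 7^8 = 5764801 multiplications
Savings: 6434856 - 5764801 = 670055 multiplications

Standard: 6434856 multiplications (186^3). Strassen: 5764801 multiplications (7^8, after padding to 256x256). Strassen reduces 8 recursive multiplications to 7 at each level.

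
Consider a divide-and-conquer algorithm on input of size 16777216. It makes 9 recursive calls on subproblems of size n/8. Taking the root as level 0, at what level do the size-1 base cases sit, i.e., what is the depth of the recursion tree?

For divide and conquer with division factor 8:

Problem sizes at each level:
Level 0: 16777216
Level 1: 2097152
Level 2: 262144
Level 3: 32768
Level 4: 4096
Level 5: 512
Level 6: 64
Level 7: 8
Level 8: 1

The root is level 0 and the size-1 base case is level 8 (the tree spans levels 0 through 8, i.e. 9 levels counting the root), so the depth is the number of divisions: log_8(16777216) = 8

The recursion tree depth is log_8(16777216) = 8. At each level, the problem size is divided by 8, so it takes 8 divisions to reduce to a base case of size 1. The algorithm makes 9 recursive calls at each level.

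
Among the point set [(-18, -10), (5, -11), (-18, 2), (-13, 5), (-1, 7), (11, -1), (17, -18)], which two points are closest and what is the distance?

Computing all pairwise distances among 7 points:

d((-18, -10), (5, -11)) = 23.0217
d((-18, -10), (-18, 2)) = 12.0
d((-18, -10), (-13, 5)) = 15.8114
d((-18, -10), (-1, 7)) = 24.0416
d((-18, -10), (11, -1)) = 30.3645
d((-18, -10), (17, -18)) = 35.9026
d((5, -11), (-18, 2)) = 26.4197
d((5, -11), (-13, 5)) = 24.0832
d((5, -11), (-1, 7)) = 18.9737
d((5, -11), (11, -1)) = 11.6619
d((5, -11), (17, -18)) = 13.8924
d((-18, 2), (-13, 5)) = 5.831 <-- minimum
d((-18, 2), (-1, 7)) = 17.72
d((-18, 2), (11, -1)) = 29.1548
d((-18, 2), (17, -18)) = 40.3113
d((-13, 5), (-1, 7)) = 12.1655
d((-13, 5), (11, -1)) = 24.7386
d((-13, 5), (17, -18)) = 37.8021
d((-1, 7), (11, -1)) = 14.4222
d((-1, 7), (17, -18)) = 30.8058
d((11, -1), (17, -18)) = 18.0278

Closest pair: (-18, 2) and (-13, 5) with distance 5.831

The closest pair is (-18, 2) and (-13, 5) with Euclidean distance 5.831. For 7 points, brute-force pairwise comparison is shown above. For large n, the divide-and-conquer algorithm (sort by x, recurse on halves, check the dividing strip) achieves O(n log n).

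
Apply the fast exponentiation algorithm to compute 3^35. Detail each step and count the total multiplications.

Computing 3^35 by squaring (build up from 3^1; each line after the first costs one multiplication):

3^1 = 3
3^2 = (3^1)^2 = 3^2 = 9
3^4 = (3^2)^2 = 9^2 = 81
3^8 = (3^4)^2 = 81^2 = 6561
3^16 = (3^8)^2 = 6561^2 = 43046721
3^17 = 3 * 3^16 = 3 * 43046721 = 129140163
3^34 = (3^17)^2 = 129140163^2 = 16677181699666569
3^35 = 3 * 3^34 = 3 * 16677181699666569 = 50031545098999707

Result: 50031545098999707
Multiplications needed: 7 (7 lines after 3^1)

3^35 = 50031545098999707. Using exponentiation by squaring, this requires 7 multiplications. The key idea: if the exponent is even, square the half-power; if odd, multiply by the base once.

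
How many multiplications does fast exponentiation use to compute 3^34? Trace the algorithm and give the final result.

Computing 3^34 by squaring (build up from 3^1; each line after the first costs one multiplication):

3^1 = 3
3^2 = (3^1)^2 = 3^2 = 9
3^4 = (3^2)^2 = 9^2 = 81
3^8 = (3^4)^2 = 81^2 = 6561
3^16 = (3^8)^2 = 6561^2 = 43046721
3^17 = 3 * 3^16 = 3 * 43046721 = 129140163
3^34 = (3^17)^2 = 129140163^2 = 16677181699666569

Result: 16677181699666569
Multiplications needed: 6 (6 lines after 3^1)

3^34 = 16677181699666569. Using exponentiation by squaring, this requires 6 multiplications. The key idea: if the exponent is even, square the half-power; if odd, multiply by the base once.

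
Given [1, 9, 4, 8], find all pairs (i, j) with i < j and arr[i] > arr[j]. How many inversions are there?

Finding inversions in [1, 9, 4, 8]:

(1, 2): arr[1]=9 > arr[2]=4
(1, 3): arr[1]=9 > arr[3]=8

Total inversions: 2

The array has 2 inversion(s): (1,2), (1,3). Each pair (i,j) satisfies i < j and arr[i] > arr[j].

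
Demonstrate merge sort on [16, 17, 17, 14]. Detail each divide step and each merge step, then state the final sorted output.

Merge sort trace:

Split: [16, 17, 17, 14] -> [16, 17] and [17, 14]
  Split: [16, 17] -> [16] and [17]
  Merge: [16] + [17] -> [16, 17]
  Split: [17, 14] -> [17] and [14]
  Merge: [17] + [14] -> [14, 17]
Merge: [16, 17] + [14, 17] -> [14, 16, 17, 17]

Final sorted array: [14, 16, 17, 17]

The merge sort proceeds by recursively splitting the array and merging sorted halves.
After all merges, the sorted array is [14, 16, 17, 17].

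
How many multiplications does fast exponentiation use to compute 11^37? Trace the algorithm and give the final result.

Computing 11^37 by squaring (build up from 11^1; each line after the first costs one multiplication):

11^1 = 11
11^2 = (11^1)^2 = 11^2 = 121
11^4 = (11^2)^2 = 121^2 = 14641
11^8 = (11^4)^2 = 14641^2 = 214358881
11^9 = 11 * 11^8 = 11 * 214358881 = 2357947691
11^18 = (11^9)^2 = 2357947691^2 = 5559917313492231481
11^36 = (11^18)^2 = 5559917313492231481^2 = 30912680532870672635673352936887453361
11^37 = 11 * 11^36 = 11 * 30912680532870672635673352936887453361 = 340039485861577398992406882305761986971

Result: 340039485861577398992406882305761986971
Multiplications needed: 7 (7 lines after 11^1)

11^37 = 340039485861577398992406882305761986971. Using exponentiation by squaring, this requires 7 multiplications. The key idea: if the exponent is even, square the half-power; if odd, multiply by the base once.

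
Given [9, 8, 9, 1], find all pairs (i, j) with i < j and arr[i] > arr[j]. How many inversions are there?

Finding inversions in [9, 8, 9, 1]:

(0, 1): arr[0]=9 > arr[1]=8
(0, 3): arr[0]=9 > arr[3]=1
(1, 3): arr[1]=8 > arr[3]=1
(2, 3): arr[2]=9 > arr[3]=1

Total inversions: 4

The array has 4 inversion(s): (0,1), (0,3), (1,3), (2,3). Each pair (i,j) satisfies i < j and arr[i] > arr[j].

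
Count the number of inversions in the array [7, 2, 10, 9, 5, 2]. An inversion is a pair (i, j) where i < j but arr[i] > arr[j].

Finding inversions in [7, 2, 10, 9, 5, 2]:

(0, 1): arr[0]=7 > arr[1]=2
(0, 4): arr[0]=7 > arr[4]=5
(0, 5): arr[0]=7 > arr[5]=2
(2, 3): arr[2]=10 > arr[3]=9
(2, 4): arr[2]=10 > arr[4]=5
(2, 5): arr[2]=10 > arr[5]=2
(3, 4): arr[3]=9 > arr[4]=5
(3, 5): arr[3]=9 > arr[5]=2
(4, 5): arr[4]=5 > arr[5]=2

Total inversions: 9

The array has 9 inversion(s): (0,1), (0,4), (0,5), (2,3), (2,4), (2,5), (3,4), (3,5), (4,5). Each pair (i,j) satisfies i < j and arr[i] > arr[j].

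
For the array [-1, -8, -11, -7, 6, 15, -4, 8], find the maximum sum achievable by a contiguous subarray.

Using Kadane's algorithm on [-1, -8, -11, -7, 6, 15, -4, 8]:

Scanning through the array:
Position 1 (value -8): max_ending_here = -8, max_so_far = -1
Position 2 (value -11): max_ending_here = -11, max_so_far = -1
Position 3 (value -7): max_ending_here = -7, max_so_far = -1
Position 4 (value 6): max_ending_here = 6, max_so_far = 6
Position 5 (value 15): max_ending_here = 21, max_so_far = 21
Position 6 (value -4): max_ending_here = 17, max_so_far = 21
Position 7 (value 8): max_ending_here = 25, max_so_far = 25

Maximum subarray: [6, 15, -4, 8]
Maximum sum: 25

The maximum subarray is [6, 15, -4, 8] with sum 25. This subarray runs from index 4 to index 7.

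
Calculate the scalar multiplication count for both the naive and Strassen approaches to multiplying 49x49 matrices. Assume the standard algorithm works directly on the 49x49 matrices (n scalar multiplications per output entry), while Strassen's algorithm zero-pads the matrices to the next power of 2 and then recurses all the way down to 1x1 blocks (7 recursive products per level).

Matrix multiplication for 49x49 matrices:

Strassen's algorithm requires power-of-2 dimensions. Pad 49x49 to 64x64 (next power of 2).

Standard algorithm: 49^3 = 117649 multiplications
Strassen's algorithm: 7^(log2(64)) = 7^6 = 117649 multiplications
Savings: 117649 - 117649 = 0 multiplications

Standard: 117649 multiplications (49^3). Strassen: 117649 multiplications (7^6, after padding to 64x64). Strassen reduces 8 recursive multiplications to 7 at each level.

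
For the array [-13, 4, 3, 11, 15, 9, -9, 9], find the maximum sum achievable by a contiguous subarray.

Using Kadane's algorithm on [-13, 4, 3, 11, 15, 9, -9, 9]:

Scanning through the array:
Position 1 (value 4): max_ending_here = 4, max_so_far = 4
Position 2 (value 3): max_ending_here = 7, max_so_far = 7
Position 3 (value 11): max_ending_here = 18, max_so_far = 18
Position 4 (value 15): max_ending_here = 33, max_so_far = 33
Position 5 (value 9): max_ending_here = 42, max_so_far = 42
Position 6 (value -9): max_ending_here = 33, max_so_far = 42
Position 7 (value 9): max_ending_here = 42, max_so_far = 42

Maximum subarray: [4, 3, 11, 15, 9]
Maximum sum: 42

The maximum subarray is [4, 3, 11, 15, 9] with sum 42. This subarray runs from index 1 to index 5.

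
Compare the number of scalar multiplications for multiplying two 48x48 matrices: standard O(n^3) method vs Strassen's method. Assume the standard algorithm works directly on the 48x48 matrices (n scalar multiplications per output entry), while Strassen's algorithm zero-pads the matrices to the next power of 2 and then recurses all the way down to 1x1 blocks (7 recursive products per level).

Matrix multiplication for 48x48 matrices:

Strassen's algorithm requires power-of-2 dimensions. Pad 48x48 to 64x64 (next power of 2).

Standard algorithm: 48^3 = 110592 multiplications
Strassen's algorithm: 7^(log2(64)) = 7^6 = 117649 multiplications
Difference: 110592 - 117649 = -7057 (Strassen uses MORE here due to padding overhead — for small or just-over-power-of-2 n, padding can outweigh the per-level savings)

Standard: 110592 multiplications (48^3). Strassen: 117649 multiplications (7^6, after padding to 64x64). Strassen reduces 8 recursive multiplications to 7 at each level.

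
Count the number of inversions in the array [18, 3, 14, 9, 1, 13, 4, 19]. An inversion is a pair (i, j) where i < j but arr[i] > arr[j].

Finding inversions in [18, 3, 14, 9, 1, 13, 4, 19]:

(0, 1): arr[0]=18 > arr[1]=3
(0, 2): arr[0]=18 > arr[2]=14
(0, 3): arr[0]=18 > arr[3]=9
(0, 4): arr[0]=18 > arr[4]=1
(0, 5): arr[0]=18 > arr[5]=13
(0, 6): arr[0]=18 > arr[6]=4
(1, 4): arr[1]=3 > arr[4]=1
(2, 3): arr[2]=14 > arr[3]=9
(2, 4): arr[2]=14 > arr[4]=1
(2, 5): arr[2]=14 > arr[5]=13
(2, 6): arr[2]=14 > arr[6]=4
(3, 4): arr[3]=9 > arr[4]=1
(3, 6): arr[3]=9 > arr[6]=4
(5, 6): arr[5]=13 > arr[6]=4

Total inversions: 14

The array has 14 inversion(s): (0,1), (0,2), (0,3), (0,4), (0,5), (0,6), (1,4), (2,3), (2,4), (2,5), (2,6), (3,4), (3,6), (5,6). Each pair (i,j) satisfies i < j and arr[i] > arr[j].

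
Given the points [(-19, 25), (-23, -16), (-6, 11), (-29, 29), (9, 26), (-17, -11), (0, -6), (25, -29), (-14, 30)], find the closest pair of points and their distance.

Computing all pairwise distances among 9 points:

d((-19, 25), (-23, -16)) = 41.1947
d((-19, 25), (-6, 11)) = 19.105
d((-19, 25), (-29, 29)) = 10.7703
d((-19, 25), (9, 26)) = 28.0179
d((-19, 25), (-17, -11)) = 36.0555
d((-19, 25), (0, -6)) = 36.3593
d((-19, 25), (25, -29)) = 69.6563
d((-19, 25), (-14, 30)) = 7.0711 <-- minimum
d((-23, -16), (-6, 11)) = 31.9061
d((-23, -16), (-29, 29)) = 45.3982
d((-23, -16), (9, 26)) = 52.8015
d((-23, -16), (-17, -11)) = 7.8102
d((-23, -16), (0, -6)) = 25.0799
d((-23, -16), (25, -29)) = 49.7293
d((-23, -16), (-14, 30)) = 46.8722
d((-6, 11), (-29, 29)) = 29.2062
d((-6, 11), (9, 26)) = 21.2132
d((-6, 11), (-17, -11)) = 24.5967
d((-6, 11), (0, -6)) = 18.0278
d((-6, 11), (25, -29)) = 50.6063
d((-6, 11), (-14, 30)) = 20.6155
d((-29, 29), (9, 26)) = 38.1182
d((-29, 29), (-17, -11)) = 41.7612
d((-29, 29), (0, -6)) = 45.4533
d((-29, 29), (25, -29)) = 79.2465
d((-29, 29), (-14, 30)) = 15.0333
d((9, 26), (-17, -11)) = 45.2217
d((9, 26), (0, -6)) = 33.2415
d((9, 26), (25, -29)) = 57.28
d((9, 26), (-14, 30)) = 23.3452
d((-17, -11), (0, -6)) = 17.72
d((-17, -11), (25, -29)) = 45.6946
d((-17, -11), (-14, 30)) = 41.1096
d((0, -6), (25, -29)) = 33.9706
d((0, -6), (-14, 30)) = 38.6264
d((25, -29), (-14, 30)) = 70.7248

Closest pair: (-19, 25) and (-14, 30) with distance 7.0711

The closest pair is (-19, 25) and (-14, 30) with Euclidean distance 7.0711. For 9 points, brute-force pairwise comparison is shown above. For large n, the divide-and-conquer algorithm (sort by x, recurse on halves, check the dividing strip) achieves O(n log n).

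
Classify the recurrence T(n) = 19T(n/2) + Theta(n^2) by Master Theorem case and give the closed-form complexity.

Master Theorem for T(n) = 19T(n/2) + O(n^2):

a = 19, b = 2, c = 2
log_b(a) = log_2(19) = 4.2479

Case 1: c = 2 < log_2(19) = 4.2479
T(n) = O(n^(log_2 19))

For T(n) = 19T(n/2) + O(n^2): log_2(19) = 4.2479. This is Case 1 of the Master Theorem (c < log_b(a), work dominated by leaves), giving O(n^(log_2 19)).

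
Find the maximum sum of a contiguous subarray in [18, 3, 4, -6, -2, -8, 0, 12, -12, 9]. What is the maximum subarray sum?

Using Kadane's algorithm on [18, 3, 4, -6, -2, -8, 0, 12, -12, 9]:

Scanning through the array:
Position 1 (value 3): max_ending_here = 21, max_so_far = 21
Position 2 (value 4): max_ending_here = 25, max_so_far = 25
Position 3 (value -6): max_ending_here = 19, max_so_far = 25
Position 4 (value -2): max_ending_here = 17, max_so_far = 25
Position 5 (value -8): max_ending_here = 9, max_so_far = 25
Position 6 (value 0): max_ending_here = 9, max_so_far = 25
Position 7 (value 12): max_ending_here = 21, max_so_far = 25
Position 8 (value -12): max_ending_here = 9, max_so_far = 25
Position 9 (value 9): max_ending_here = 18, max_so_far = 25

Maximum subarray: [18, 3, 4]
Maximum sum: 25

The maximum subarray is [18, 3, 4] with sum 25. This subarray runs from index 0 to index 2.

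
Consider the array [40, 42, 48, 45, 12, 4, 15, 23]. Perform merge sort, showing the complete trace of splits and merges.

Merge sort trace:

Split: [40, 42, 48, 45, 12, 4, 15, 23] -> [40, 42, 48, 45] and [12, 4, 15, 23]
  Split: [40, 42, 48, 45] -> [40, 42] and [48, 45]
    Split: [40, 42] -> [40] and [42]
    Merge: [40] + [42] -> [40, 42]
    Split: [48, 45] -> [48] and [45]
    Merge: [48] + [45] -> [45, 48]
  Merge: [40, 42] + [45, 48] -> [40, 42, 45, 48]
  Split: [12, 4, 15, 23] -> [12, 4] and [15, 23]
    Split: [12, 4] -> [12] and [4]
    Merge: [12] + [4] -> [4, 12]
    Split: [15, 23] -> [15] and [23]
    Merge: [15] + [23] -> [15, 23]
  Merge: [4, 12] + [15, 23] -> [4, 12, 15, 23]
Merge: [40, 42, 45, 48] + [4, 12, 15, 23] -> [4, 12, 15, 23, 40, 42, 45, 48]

Final sorted array: [4, 12, 15, 23, 40, 42, 45, 48]

The merge sort proceeds by recursively splitting the array and merging sorted halves.
After all merges, the sorted array is [4, 12, 15, 23, 40, 42, 45, 48].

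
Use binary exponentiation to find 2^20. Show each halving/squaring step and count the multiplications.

Computing 2^20 by squaring (build up from 2^1; each line after the first costs one multiplication):

2^1 = 2
2^2 = (2^1)^2 = 2^2 = 4
2^4 = (2^2)^2 = 4^2 = 16
2^5 = 2 * 2^4 = 2 * 16 = 32
2^10 = (2^5)^2 = 32^2 = 1024
2^20 = (2^10)^2 = 1024^2 = 1048576

Result: 1048576
Multiplications needed: 5 (5 lines after 2^1)

2^20 = 1048576. Using exponentiation by squaring, this requires 5 multiplications. The key idea: if the exponent is even, square the half-power; if odd, multiply by the base once.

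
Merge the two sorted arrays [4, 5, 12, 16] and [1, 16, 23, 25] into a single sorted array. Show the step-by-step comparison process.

Merging process:

Compare 4 vs 1: take 1 from right. Merged: [1]
Compare 4 vs 16: take 4 from left. Merged: [1, 4]
Compare 5 vs 16: take 5 from left. Merged: [1, 4, 5]
Compare 12 vs 16: take 12 from left. Merged: [1, 4, 5, 12]
Compare 16 vs 16: take 16 from left. Merged: [1, 4, 5, 12, 16]
Append remaining from right: [16, 23, 25]. Merged: [1, 4, 5, 12, 16, 16, 23, 25]

Final merged array: [1, 4, 5, 12, 16, 16, 23, 25]
Total comparisons: 5

The merged array is [1, 4, 5, 12, 16, 16, 23, 25], requiring 5 comparisons. The merge step runs in O(n) time where n is the total number of elements.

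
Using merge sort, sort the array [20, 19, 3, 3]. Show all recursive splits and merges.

Merge sort trace:

Split: [20, 19, 3, 3] -> [20, 19] and [3, 3]
  Split: [20, 19] -> [20] and [19]
  Merge: [20] + [19] -> [19, 20]
  Split: [3, 3] -> [3] and [3]
  Merge: [3] + [3] -> [3, 3]
Merge: [19, 20] + [3, 3] -> [3, 3, 19, 20]

Final sorted array: [3, 3, 19, 20]

The merge sort proceeds by recursively splitting the array and merging sorted halves.
After all merges, the sorted array is [3, 3, 19, 20].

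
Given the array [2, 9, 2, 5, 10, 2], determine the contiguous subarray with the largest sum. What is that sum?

Using Kadane's algorithm on [2, 9, 2, 5, 10, 2]:

Scanning through the array:
Position 1 (value 9): max_ending_here = 11, max_so_far = 11
Position 2 (value 2): max_ending_here = 13, max_so_far = 13
Position 3 (value 5): max_ending_here = 18, max_so_far = 18
Position 4 (value 10): max_ending_here = 28, max_so_far = 28
Position 5 (value 2): max_ending_here = 30, max_so_far = 30

Maximum subarray: [2, 9, 2, 5, 10, 2]
Maximum sum: 30

The maximum subarray is [2, 9, 2, 5, 10, 2] with sum 30. This subarray runs from index 0 to index 5.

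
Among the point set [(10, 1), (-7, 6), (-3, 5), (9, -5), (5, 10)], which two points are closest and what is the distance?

Computing all pairwise distances among 5 points:

d((10, 1), (-7, 6)) = 17.72
d((10, 1), (-3, 5)) = 13.6015
d((10, 1), (9, -5)) = 6.0828
d((10, 1), (5, 10)) = 10.2956
d((-7, 6), (-3, 5)) = 4.1231 <-- minimum
d((-7, 6), (9, -5)) = 19.4165
d((-7, 6), (5, 10)) = 12.6491
d((-3, 5), (9, -5)) = 15.6205
d((-3, 5), (5, 10)) = 9.434
d((9, -5), (5, 10)) = 15.5242

Closest pair: (-7, 6) and (-3, 5) with distance 4.1231

The closest pair is (-7, 6) and (-3, 5) with Euclidean distance 4.1231. For 5 points, brute-force pairwise comparison is shown above. For large n, the divide-and-conquer algorithm (sort by x, recurse on halves, check the dividing strip) achieves O(n log n).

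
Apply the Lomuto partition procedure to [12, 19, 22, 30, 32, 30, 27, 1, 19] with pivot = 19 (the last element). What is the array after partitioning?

Lomuto partition with pivot = 19:

Initial array: [12, 19, 22, 30, 32, 30, 27, 1, 19]

arr[0]=12 <= 19: swap with position 0, array becomes [12, 19, 22, 30, 32, 30, 27, 1, 19]
arr[1]=19 <= 19: swap with position 1, array becomes [12, 19, 22, 30, 32, 30, 27, 1, 19]
arr[2]=22 > 19: no swap
arr[3]=30 > 19: no swap
arr[4]=32 > 19: no swap
arr[5]=30 > 19: no swap
arr[6]=27 > 19: no swap
arr[7]=1 <= 19: swap with position 2, array becomes [12, 19, 1, 30, 32, 30, 27, 22, 19]

Place pivot at position 3: [12, 19, 1, 19, 32, 30, 27, 22, 30]
Pivot position: 3

After partitioning with pivot 19, the array becomes [12, 19, 1, 19, 32, 30, 27, 22, 30]. The pivot is placed at index 3. All elements to the left of the pivot are <= 19, and all elements to the right are > 19.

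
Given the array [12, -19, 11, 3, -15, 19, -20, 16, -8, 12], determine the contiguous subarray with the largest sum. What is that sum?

Using Kadane's algorithm on [12, -19, 11, 3, -15, 19, -20, 16, -8, 12]:

Scanning through the array:
Position 1 (value -19): max_ending_here = -7, max_so_far = 12
Position 2 (value 11): max_ending_here = 11, max_so_far = 12
Position 3 (value 3): max_ending_here = 14, max_so_far = 14
Position 4 (value -15): max_ending_here = -1, max_so_far = 14
Position 5 (value 19): max_ending_here = 19, max_so_far = 19
Position 6 (value -20): max_ending_here = -1, max_so_far = 19
Position 7 (value 16): max_ending_here = 16, max_so_far = 19
Position 8 (value -8): max_ending_here = 8, max_so_far = 19
Position 9 (value 12): max_ending_here = 20, max_so_far = 20

Maximum subarray: [16, -8, 12]
Maximum sum: 20

The maximum subarray is [16, -8, 12] with sum 20. This subarray runs from index 7 to index 9.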